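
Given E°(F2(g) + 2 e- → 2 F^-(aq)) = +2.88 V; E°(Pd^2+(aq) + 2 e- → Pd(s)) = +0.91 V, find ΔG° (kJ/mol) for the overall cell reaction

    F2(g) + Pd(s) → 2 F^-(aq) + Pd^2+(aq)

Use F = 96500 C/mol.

In the reaction as written F2(g) is reduced, so the F₂/F⁻ couple is the cathode and Pd²⁺/Pd is the anode.
E°cell = +2.88 − (+0.91) = +1.97 V; balancing electrons gives n = 2.
ΔG° = −nFE°cell = −(2)(96500)(+1.97) J/mol = −380 kJ/mol.

−380 kJ/mol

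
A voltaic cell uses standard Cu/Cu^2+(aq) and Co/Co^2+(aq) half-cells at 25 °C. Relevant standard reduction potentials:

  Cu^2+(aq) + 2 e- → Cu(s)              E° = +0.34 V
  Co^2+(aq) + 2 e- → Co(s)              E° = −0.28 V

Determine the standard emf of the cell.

The Cu²⁺/Cu couple has the higher E°, so Cu ion is reduced (cathode) and Co is oxidized (anode).
E°cell = E°(cathode) − E°(anode) = +0.34 − (−0.28) = +0.62 V.

+0.62 V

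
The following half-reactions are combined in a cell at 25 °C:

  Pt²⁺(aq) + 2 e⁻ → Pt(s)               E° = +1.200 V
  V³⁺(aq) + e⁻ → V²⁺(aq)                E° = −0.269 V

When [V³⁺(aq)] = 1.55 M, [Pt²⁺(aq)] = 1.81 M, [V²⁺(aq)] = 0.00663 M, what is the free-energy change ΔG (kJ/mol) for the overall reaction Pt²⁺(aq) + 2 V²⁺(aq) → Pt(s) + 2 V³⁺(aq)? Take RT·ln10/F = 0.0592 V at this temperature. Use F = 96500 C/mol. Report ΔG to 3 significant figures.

The standard cell potential is +1.200 − (−0.269) = +1.469 V, with n = 2 electrons in the balanced equation.
Here Q = [V³⁺(aq)]^2 / ([Pt²⁺(aq)]·[V²⁺(aq)]^2) = 3.02×10^4 (log Q = 4.480), giving E = +1.469 − (0.0592/2)·(4.480) = +1.3364 V.
Finally ΔG = −nFE = −(2)(96500 C/mol)(+1.3364 V) = −258 kJ/mol.

−258 kJ/mol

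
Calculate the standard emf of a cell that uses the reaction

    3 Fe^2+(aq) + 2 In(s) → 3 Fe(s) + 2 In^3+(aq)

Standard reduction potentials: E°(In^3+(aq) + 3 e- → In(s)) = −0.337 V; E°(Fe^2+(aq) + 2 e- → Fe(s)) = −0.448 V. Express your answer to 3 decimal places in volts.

Fe^2+(aq) gains electrons, so the Fe²⁺/Fe couple is the cathode; the In³⁺/In couple is the anode.
E°cell = E°(cathode) − E°(anode) = −0.448 − (−0.337) = −0.111 V.
The negative E°cell means the reaction is non-spontaneous in the direction written.

−0.111 V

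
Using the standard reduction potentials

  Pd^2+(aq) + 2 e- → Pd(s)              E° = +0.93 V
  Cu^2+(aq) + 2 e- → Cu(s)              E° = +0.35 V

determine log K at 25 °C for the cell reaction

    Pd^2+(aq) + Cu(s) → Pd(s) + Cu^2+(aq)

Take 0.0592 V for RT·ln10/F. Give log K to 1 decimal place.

log K = 19.6

The Pd²⁺/Pd couple is reduced (cathode); E°cell = +0.93 − (+0.35) = +0.58 V with n = 2.
At equilibrium E = 0, so log K = nE°cell / 0.0592 = (2)(+0.58) / 0.0592 = 19.6.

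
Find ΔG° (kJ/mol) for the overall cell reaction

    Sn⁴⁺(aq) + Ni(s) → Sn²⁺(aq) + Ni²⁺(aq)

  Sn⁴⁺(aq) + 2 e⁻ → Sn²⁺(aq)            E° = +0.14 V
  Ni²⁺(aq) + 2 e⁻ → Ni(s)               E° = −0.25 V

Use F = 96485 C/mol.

In the reaction as written Sn⁴⁺(aq) is reduced, so the Sn⁴⁺/Sn²⁺ couple is the cathode and Ni²⁺/Ni is the anode.
E°cell = +0.14 − (−0.25) = +0.39 V; balancing electrons gives n = 2.
ΔG° = −nFE°cell = −(2)(96485)(+0.39) J/mol = −75.3 kJ/mol.

−75.3 kJ/mol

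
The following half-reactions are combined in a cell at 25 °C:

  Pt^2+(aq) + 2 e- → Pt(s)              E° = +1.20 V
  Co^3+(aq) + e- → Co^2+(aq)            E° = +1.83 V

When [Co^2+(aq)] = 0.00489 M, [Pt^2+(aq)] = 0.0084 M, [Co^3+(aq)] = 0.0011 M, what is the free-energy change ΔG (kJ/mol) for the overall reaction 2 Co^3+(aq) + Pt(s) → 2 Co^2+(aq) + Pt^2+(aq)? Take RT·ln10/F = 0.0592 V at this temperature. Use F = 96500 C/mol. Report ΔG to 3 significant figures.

−126 kJ/mol

E°cell = +1.83 − (+1.20) = +0.63 V; the balanced reaction transfers n = 2 electrons.
Q = ([Co^2+(aq)]^2·[Pt^2+(aq)]) / [Co^3+(aq)]^2 = 0.166, so log Q = −0.780 and E = +0.63 − (0.0592/2)(−0.780) = +0.6531 V.
Then ΔG = −nFE = −2 × 96500 × +0.6531 J/mol = −126 kJ/mol.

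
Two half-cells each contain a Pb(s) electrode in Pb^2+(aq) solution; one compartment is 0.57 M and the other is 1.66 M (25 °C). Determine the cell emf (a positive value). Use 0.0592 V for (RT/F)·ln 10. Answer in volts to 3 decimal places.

For a concentration cell E°cell = 0, since both electrodes use the same couple.
The compartment with the higher Pb^2+(aq) concentration (1.66 M) acts as the cathode; ions are reduced there and produced at the dilute (0.57 M) anode.
With n = 2, Ecell = −(0.0592/2)·log([dilute]/[conc]) = −(0.0592/2)·log(0.57/1.66) = +0.014 V.

0.014 V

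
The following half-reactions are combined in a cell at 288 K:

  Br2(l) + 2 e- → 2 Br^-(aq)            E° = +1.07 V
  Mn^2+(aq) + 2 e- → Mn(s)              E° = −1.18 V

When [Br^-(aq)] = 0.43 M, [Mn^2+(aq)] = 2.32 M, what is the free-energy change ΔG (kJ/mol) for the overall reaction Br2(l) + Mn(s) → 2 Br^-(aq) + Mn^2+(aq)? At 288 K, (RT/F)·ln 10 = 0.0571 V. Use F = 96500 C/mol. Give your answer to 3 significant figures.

−436 kJ/mol

The standard cell potential is +1.07 − (−1.18) = +2.25 V, with n = 2 electrons in the balanced equation.
The reaction quotient is [Br^-(aq)]^2·[Mn^2+(aq)] = 0.429; by Nernst, E = +2.25 − (0.0571/2)(−0.368) = +2.2605 V.
Finally ΔG = −nFE = −(2)(96500 C/mol)(+2.2605 V) = −436 kJ/mol.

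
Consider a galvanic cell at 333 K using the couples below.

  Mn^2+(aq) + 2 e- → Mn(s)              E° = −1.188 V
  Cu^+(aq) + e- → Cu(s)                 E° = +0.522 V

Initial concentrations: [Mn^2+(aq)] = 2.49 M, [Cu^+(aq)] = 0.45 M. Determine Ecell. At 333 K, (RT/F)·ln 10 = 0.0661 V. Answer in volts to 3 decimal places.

Cu⁺/Cu is reduced (cathode, E° = +0.522 V) and Mn²⁺/Mn is oxidized (anode).
E°cell = +0.522 − (−1.188) = +1.710 V, with n = 2 electrons transferred.
The balanced reaction is 2 Cu^+(aq) + Mn(s) → 2 Cu(s) + Mn^2+(aq), so Q = [Mn^2+(aq)] / [Cu^+(aq)]^2 = 12.3 and log Q = 1.090.
By the Nernst equation, E = +1.710 − (0.0661/2)·(1.090) = +1.674 V.

+1.674 V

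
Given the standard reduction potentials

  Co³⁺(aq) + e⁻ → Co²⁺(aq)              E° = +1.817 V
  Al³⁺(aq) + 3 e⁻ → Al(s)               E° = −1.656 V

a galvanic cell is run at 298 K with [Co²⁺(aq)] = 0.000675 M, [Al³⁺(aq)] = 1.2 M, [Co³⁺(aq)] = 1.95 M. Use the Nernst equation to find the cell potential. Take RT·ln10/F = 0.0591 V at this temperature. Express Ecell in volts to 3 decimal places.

Co³⁺/Co²⁺ is reduced (cathode, E° = +1.817 V) and Al³⁺/Al is oxidized (anode).
E°cell = +1.817 − (−1.656) = +3.473 V, with n = 3 electrons transferred.
Balancing gives 3 Co³⁺(aq) + Al(s) → 3 Co²⁺(aq) + Al³⁺(aq); hence Q = ([Co²⁺(aq)]^3·[Al³⁺(aq)]) / [Co³⁺(aq)]^3 = 4.98×10^−11 (log Q = −10.303).
E = E° − (0.0591/n)·log Q = +3.473 − (0.0591/3)(−10.303) = +3.676 V.

+3.676 V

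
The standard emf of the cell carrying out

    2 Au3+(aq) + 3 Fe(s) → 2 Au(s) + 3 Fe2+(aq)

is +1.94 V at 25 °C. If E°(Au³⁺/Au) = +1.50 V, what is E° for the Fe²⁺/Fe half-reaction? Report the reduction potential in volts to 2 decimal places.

In the reaction as written the Au³⁺/Au couple is reduced (cathode) and Fe²⁺/Fe is oxidized (anode), so E°cell = E°(Au³⁺/Au) − E°(Fe²⁺/Fe).
E°(Fe²⁺/Fe) = E°(cathode) − E°cell = +1.50 − (+1.94) = −0.44 V.

−0.44 V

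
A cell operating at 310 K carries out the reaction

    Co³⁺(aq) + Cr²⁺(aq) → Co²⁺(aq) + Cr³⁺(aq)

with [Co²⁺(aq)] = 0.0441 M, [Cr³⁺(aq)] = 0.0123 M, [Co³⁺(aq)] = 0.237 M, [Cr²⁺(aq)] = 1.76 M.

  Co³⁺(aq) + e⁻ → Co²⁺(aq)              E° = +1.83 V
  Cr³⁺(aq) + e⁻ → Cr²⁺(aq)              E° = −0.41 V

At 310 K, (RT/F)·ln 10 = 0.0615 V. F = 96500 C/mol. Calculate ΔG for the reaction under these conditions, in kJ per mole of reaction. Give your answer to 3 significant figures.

−233 kJ/mol

The standard cell potential is +1.83 − (−0.41) = +2.24 V, with n = 1 electron in the balanced equation.
Here Q = ([Co²⁺(aq)]·[Cr³⁺(aq)]) / ([Co³⁺(aq)]·[Cr²⁺(aq)]) = 0.0013 (log Q = −2.886), giving E = +2.24 − (0.0615/1)·(−2.886) = +2.4175 V.
Finally ΔG = −nFE = −(1)(96500 C/mol)(+2.4175 V) = −233 kJ/mol.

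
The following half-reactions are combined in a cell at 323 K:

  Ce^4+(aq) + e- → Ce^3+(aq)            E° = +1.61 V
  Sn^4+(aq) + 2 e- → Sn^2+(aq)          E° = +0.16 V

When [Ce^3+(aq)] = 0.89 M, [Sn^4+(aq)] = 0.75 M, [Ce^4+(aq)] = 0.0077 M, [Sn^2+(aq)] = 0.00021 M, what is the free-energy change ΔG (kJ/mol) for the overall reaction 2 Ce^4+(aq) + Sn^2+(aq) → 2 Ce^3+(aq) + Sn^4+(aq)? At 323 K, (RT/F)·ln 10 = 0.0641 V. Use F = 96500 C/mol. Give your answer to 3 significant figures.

With Ce⁴⁺/Ce³⁺ reduced at the cathode, E°cell = +1.61 − (+0.16) = +1.45 V and n = 2.
Q = ([Ce^3+(aq)]^2·[Sn^4+(aq)]) / ([Ce^4+(aq)]^2·[Sn^2+(aq)]) = 4.77×10^7, so log Q = 7.679 and E = +1.45 − (0.0641/2)(7.679) = +1.2039 V.
ΔG = −nFE = −(2)(96500)(+1.2039) J/mol = −232 kJ/mol.

−232 kJ/mol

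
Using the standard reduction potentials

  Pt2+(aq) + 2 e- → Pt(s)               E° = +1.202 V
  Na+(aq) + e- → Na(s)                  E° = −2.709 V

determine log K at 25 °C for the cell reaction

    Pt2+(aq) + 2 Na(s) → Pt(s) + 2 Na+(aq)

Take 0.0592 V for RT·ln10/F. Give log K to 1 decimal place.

The Pt²⁺/Pt couple is reduced (cathode); E°cell = +1.202 − (−2.709) = +3.911 V with n = 2.
At equilibrium E = 0, so log K = nE°cell / 0.0592 = (2)(+3.911) / 0.0592 = 132.1.

log K = 132.1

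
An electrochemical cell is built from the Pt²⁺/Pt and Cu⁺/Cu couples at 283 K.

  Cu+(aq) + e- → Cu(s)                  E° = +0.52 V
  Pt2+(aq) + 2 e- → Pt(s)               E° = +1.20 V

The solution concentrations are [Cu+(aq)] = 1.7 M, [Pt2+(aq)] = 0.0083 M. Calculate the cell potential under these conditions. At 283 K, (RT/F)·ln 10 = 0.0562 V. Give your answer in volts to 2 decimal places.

+0.61 V

Since E°(Pt²⁺/Pt) > E°(Cu⁺/Cu), Pt²⁺/Pt serves as the cathode.
E°cell = +1.20 − (+0.52) = +0.68 V, with n = 2 electrons transferred.
The balanced reaction is Pt2+(aq) + 2 Cu(s) → Pt(s) + 2 Cu+(aq), so Q = [Cu+(aq)]^2 / [Pt2+(aq)] = 348 and log Q = 2.542.
Applying E = E° − (RT ln10/nF)·log Q gives +0.68 − (0.0562/2)(2.542) = +0.61 V.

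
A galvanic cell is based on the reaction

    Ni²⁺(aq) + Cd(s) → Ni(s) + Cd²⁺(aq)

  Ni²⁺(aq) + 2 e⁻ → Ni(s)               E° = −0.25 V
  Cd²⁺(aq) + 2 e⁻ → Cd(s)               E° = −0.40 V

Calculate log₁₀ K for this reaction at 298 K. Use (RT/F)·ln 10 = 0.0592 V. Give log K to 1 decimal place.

The Ni²⁺/Ni couple is reduced (cathode); E°cell = −0.25 − (−0.40) = +0.15 V with n = 2.
At equilibrium E = 0, so log K = nE°cell / 0.0592 = (2)(+0.15) / 0.0592 = 5.1.

log K = 5.1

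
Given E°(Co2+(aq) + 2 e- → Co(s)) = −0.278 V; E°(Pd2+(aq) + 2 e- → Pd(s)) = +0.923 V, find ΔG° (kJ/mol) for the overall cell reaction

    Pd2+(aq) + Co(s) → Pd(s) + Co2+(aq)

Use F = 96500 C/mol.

In the reaction as written Pd2+(aq) is reduced, so the Pd²⁺/Pd couple is the cathode and Co²⁺/Co is the anode.
E°cell = +0.923 − (−0.278) = +1.201 V; balancing electrons gives n = 2.
ΔG° = −nFE°cell = −(2)(96500)(+1.201) J/mol = −232 kJ/mol.

−232 kJ/mol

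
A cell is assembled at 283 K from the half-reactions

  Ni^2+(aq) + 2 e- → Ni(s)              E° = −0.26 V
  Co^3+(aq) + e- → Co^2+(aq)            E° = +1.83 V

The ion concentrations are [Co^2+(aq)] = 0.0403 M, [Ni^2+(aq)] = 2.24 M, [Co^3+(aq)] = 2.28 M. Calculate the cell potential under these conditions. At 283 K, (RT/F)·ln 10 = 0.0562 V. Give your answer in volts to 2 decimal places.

Co³⁺/Co²⁺ is reduced (cathode, E° = +1.83 V) and Ni²⁺/Ni is oxidized (anode).
E°cell = E°cat − E°an = +1.83 − (−0.26) = +2.09 V; n = 2.
Balancing gives 2 Co^3+(aq) + Ni(s) → 2 Co^2+(aq) + Ni^2+(aq); hence Q = ([Co^2+(aq)]^2·[Ni^2+(aq)]) / [Co^3+(aq)]^2 = 0.0007 (log Q = −3.155).
Applying E = E° − (RT ln10/nF)·log Q gives +2.09 − (0.0562/2)(−3.155) = +2.18 V.

+2.18 V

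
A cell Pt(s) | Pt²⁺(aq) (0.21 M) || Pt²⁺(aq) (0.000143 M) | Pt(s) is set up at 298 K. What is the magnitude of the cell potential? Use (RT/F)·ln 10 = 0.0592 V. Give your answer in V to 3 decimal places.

For a concentration cell E°cell = 0, since both electrodes use the same couple.
The compartment with the higher Pt²⁺(aq) concentration (0.21 M) acts as the cathode; ions are reduced there and produced at the dilute (0.000143 M) anode.
With n = 2, Ecell = −(0.0592/2)·log([dilute]/[conc]) = −(0.0592/2)·log(0.000143/0.21) = +0.094 V.

0.094 V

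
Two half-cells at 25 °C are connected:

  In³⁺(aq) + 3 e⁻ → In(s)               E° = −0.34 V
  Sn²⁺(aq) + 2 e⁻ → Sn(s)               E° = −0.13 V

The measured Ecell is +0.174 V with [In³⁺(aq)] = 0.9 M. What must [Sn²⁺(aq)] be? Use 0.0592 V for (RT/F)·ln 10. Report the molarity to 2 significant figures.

0.057 M

Sn²⁺/Sn is the cathode (higher E°); E°cell = −0.13 − (−0.34) = +0.21 V with n = 6.
Since E = E° − (0.0592/n)·log Q, log Q = n(E° − E)/0.0592 = 3.649.
The balanced reaction is 3 Sn²⁺(aq) + 2 In(s) → 3 Sn(s) + 2 In³⁺(aq), so Q = [In³⁺(aq)]^2 / [Sn²⁺(aq)]^3.
Substituting the known concentrations and solving, log [Sn²⁺(aq)] = −1.247 and [Sn²⁺(aq)] = 0.057 M.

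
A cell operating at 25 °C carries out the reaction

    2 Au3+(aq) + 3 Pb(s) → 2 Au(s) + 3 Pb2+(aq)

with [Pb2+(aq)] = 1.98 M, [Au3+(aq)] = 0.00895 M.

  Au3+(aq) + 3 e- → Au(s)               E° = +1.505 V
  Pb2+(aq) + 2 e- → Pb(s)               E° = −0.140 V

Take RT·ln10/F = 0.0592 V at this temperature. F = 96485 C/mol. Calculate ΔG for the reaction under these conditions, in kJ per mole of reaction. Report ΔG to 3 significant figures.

−924 kJ/mol

The standard cell potential is +1.505 − (−0.140) = +1.645 V, with n = 6 electrons in the balanced equation.
Here Q = [Pb2+(aq)]^3 / [Au3+(aq)]^2 = 9.69×10^4 (log Q = 4.986), giving E = +1.645 − (0.0592/6)·(4.986) = +1.5958 V.
Then ΔG = −nFE = −6 × 96485 × +1.5958 J/mol = −924 kJ/mol.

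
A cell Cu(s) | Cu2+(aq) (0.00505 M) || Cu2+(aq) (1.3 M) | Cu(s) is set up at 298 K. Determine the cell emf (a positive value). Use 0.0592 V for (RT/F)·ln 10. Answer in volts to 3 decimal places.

0.071 V

For a concentration cell E°cell = 0, since both electrodes use the same couple.
The compartment with the higher Cu2+(aq) concentration (1.3 M) acts as the cathode; ions are reduced there and produced at the dilute (0.00505 M) anode.
With n = 2, Ecell = −(0.0592/2)·log([dilute]/[conc]) = −(0.0592/2)·log(0.00505/1.3) = +0.071 V.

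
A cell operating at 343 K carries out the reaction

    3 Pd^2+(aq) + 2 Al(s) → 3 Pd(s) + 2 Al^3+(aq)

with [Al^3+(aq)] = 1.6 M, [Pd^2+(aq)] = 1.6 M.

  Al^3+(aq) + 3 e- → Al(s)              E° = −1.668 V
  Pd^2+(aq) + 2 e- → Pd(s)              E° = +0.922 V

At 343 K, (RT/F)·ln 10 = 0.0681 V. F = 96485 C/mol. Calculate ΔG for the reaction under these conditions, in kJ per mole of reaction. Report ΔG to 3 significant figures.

The standard cell potential is +0.922 − (−1.668) = +2.590 V, with n = 6 electrons in the balanced equation.
Here Q = [Al^3+(aq)]^2 / [Pd^2+(aq)]^3 = 0.625 (log Q = −0.204), giving E = +2.590 − (0.0681/6)·(−0.204) = +2.5923 V.
Finally ΔG = −nFE = −(6)(96485 C/mol)(+2.5923 V) = −1500 kJ/mol.

−1500 kJ/mol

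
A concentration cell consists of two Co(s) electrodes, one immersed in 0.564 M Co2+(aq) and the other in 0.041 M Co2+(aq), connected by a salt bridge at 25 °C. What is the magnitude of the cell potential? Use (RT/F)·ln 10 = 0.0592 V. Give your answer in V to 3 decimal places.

For a concentration cell E°cell = 0, since both electrodes use the same couple.
The compartment with the higher Co2+(aq) concentration (0.564 M) acts as the cathode; ions are reduced there and produced at the dilute (0.041 M) anode.
With n = 2, Ecell = −(0.0592/2)·log([dilute]/[conc]) = −(0.0592/2)·log(0.041/0.564) = +0.034 V.

0.034 V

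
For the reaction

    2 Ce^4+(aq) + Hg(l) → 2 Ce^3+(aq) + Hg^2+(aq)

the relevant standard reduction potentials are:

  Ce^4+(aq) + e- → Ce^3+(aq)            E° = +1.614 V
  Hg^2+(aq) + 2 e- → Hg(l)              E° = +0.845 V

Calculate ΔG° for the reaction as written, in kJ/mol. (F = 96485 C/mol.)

In the reaction as written Ce^4+(aq) is reduced, so the Ce⁴⁺/Ce³⁺ couple is the cathode and Hg²⁺/Hg is the anode.
E°cell = +1.614 − (+0.845) = +0.769 V; balancing electrons gives n = 2.
ΔG° = −nFE°cell = −(2)(96485)(+0.769) J/mol = −148 kJ/mol.

−148 kJ/mol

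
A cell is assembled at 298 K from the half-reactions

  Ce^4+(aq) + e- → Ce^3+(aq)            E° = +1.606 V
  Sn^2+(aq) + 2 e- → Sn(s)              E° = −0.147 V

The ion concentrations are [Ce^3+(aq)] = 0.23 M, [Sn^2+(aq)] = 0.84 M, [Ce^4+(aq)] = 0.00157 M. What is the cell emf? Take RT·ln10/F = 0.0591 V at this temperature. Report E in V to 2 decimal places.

+1.63 V

Since E°(Ce⁴⁺/Ce³⁺) > E°(Sn²⁺/Sn), Ce⁴⁺/Ce³⁺ serves as the cathode.
E°cell = E°cat − E°an = +1.606 − (−0.147) = +1.753 V; n = 2.
The balanced reaction is 2 Ce^4+(aq) + Sn(s) → 2 Ce^3+(aq) + Sn^2+(aq), so Q = ([Ce^3+(aq)]^2·[Sn^2+(aq)]) / [Ce^4+(aq)]^2 = 1.8×10^4 and log Q = 4.256.
By the Nernst equation, E = +1.753 − (0.0591/2)·(4.256) = +1.63 V.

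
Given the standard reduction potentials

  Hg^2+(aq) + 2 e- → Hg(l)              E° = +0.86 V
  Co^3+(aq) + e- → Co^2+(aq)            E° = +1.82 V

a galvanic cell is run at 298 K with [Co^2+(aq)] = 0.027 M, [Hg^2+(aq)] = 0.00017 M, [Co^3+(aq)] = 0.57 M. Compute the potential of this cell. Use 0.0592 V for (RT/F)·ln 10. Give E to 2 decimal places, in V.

Since E°(Co³⁺/Co²⁺) > E°(Hg²⁺/Hg), Co³⁺/Co²⁺ serves as the cathode.
E°cell = +1.82 − (+0.86) = +0.96 V, with n = 2 electrons transferred.
The balanced reaction is 2 Co^3+(aq) + Hg(l) → 2 Co^2+(aq) + Hg^2+(aq), so Q = ([Co^2+(aq)]^2·[Hg^2+(aq)]) / [Co^3+(aq)]^2 = 3.81×10^−7 and log Q = −6.419.
E = E° − (0.0592/n)·log Q = +0.96 − (0.0592/2)(−6.419) = +1.15 V.

+1.15 V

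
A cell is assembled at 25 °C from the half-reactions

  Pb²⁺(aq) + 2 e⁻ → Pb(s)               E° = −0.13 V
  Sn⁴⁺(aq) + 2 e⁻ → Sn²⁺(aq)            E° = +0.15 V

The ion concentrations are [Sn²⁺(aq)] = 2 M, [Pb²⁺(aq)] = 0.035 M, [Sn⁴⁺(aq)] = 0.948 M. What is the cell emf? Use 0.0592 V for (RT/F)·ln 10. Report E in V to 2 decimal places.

The Sn⁴⁺/Sn²⁺ couple has the more positive E°, so it is the cathode; Pb²⁺/Pb is the anode.
E°cell = +0.15 − (−0.13) = +0.28 V, with n = 2 electrons transferred.
Balancing gives Sn⁴⁺(aq) + Pb(s) → Sn²⁺(aq) + Pb²⁺(aq); hence Q = ([Sn²⁺(aq)]·[Pb²⁺(aq)]) / [Sn⁴⁺(aq)] = 0.0738 (log Q = −1.132).
E = E° − (0.0592/n)·log Q = +0.28 − (0.0592/2)(−1.132) = +0.31 V.

+0.31 V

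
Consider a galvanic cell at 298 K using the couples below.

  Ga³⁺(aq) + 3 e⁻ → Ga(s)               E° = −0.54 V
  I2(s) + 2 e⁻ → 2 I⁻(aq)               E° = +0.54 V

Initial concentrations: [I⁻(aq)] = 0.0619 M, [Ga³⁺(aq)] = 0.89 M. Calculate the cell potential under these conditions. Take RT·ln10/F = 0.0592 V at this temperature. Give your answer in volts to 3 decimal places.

I₂/I⁻ is reduced (cathode, E° = +0.54 V) and Ga³⁺/Ga is oxidized (anode).
The standard potential is +0.54 − (−0.54) = +1.08 V and the balanced reaction transfers n = 6 electrons.
For the overall reaction 3 I2(s) + 2 Ga(s) → 6 I⁻(aq) + 2 Ga³⁺(aq), Q = [I⁻(aq)]^6·[Ga³⁺(aq)]^2 = 4.46×10^−8, giving log Q = −7.351.
By the Nernst equation, E = +1.08 − (0.0592/6)·(−7.351) = +1.153 V.

+1.153 V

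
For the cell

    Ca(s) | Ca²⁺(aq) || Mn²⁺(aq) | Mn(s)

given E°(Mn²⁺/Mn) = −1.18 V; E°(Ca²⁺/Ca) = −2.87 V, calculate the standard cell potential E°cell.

+1.69 V

By convention the left-hand electrode in cell notation is the anode (oxidation) and the right-hand electrode is the cathode (reduction).
E°cell = E°(right) − E°(left) = −1.18 − (−2.87) = +1.69 V.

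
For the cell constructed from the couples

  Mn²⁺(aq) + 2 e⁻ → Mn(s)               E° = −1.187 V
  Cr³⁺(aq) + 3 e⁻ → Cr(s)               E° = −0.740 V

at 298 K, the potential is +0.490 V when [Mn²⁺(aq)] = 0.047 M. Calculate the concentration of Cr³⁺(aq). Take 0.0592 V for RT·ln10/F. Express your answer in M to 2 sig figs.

With Cr³⁺/Cr at the cathode and Mn²⁺/Mn at the anode, E°cell = −0.740 − (−1.187) = +0.447 V (n = 6).
Rearranging E = E° − (0.0592/n)·log Q gives log Q = 6(+0.447 − (+0.490))/0.0592 = −4.358.
The balanced reaction is 2 Cr³⁺(aq) + 3 Mn(s) → 2 Cr(s) + 3 Mn²⁺(aq), so Q = [Mn²⁺(aq)]^3 / [Cr³⁺(aq)]^2.
Isolating [Cr³⁺(aq)] in Q = 10^{−4.358} yields log [Cr³⁺(aq)] = 0.187, i.e. 1.5 M.

1.5 M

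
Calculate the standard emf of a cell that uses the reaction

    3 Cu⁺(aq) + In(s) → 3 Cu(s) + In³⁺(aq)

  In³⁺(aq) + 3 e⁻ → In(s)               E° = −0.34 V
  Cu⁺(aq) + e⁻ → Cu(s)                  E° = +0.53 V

+0.87 V

Cu⁺(aq) gains electrons, so the Cu⁺/Cu couple is the cathode; the In³⁺/In couple is the anode.
E°cell = E°(cathode) − E°(anode) = +0.53 − (−0.34) = +0.87 V.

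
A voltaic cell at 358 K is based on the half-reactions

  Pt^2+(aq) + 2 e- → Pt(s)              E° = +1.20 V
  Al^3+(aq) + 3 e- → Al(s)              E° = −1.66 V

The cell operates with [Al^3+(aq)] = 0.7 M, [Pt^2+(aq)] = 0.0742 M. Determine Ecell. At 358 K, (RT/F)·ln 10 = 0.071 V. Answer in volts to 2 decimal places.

+2.82 V

Pt²⁺/Pt is reduced (cathode, E° = +1.20 V) and Al³⁺/Al is oxidized (anode).
E°cell = E°cat − E°an = +1.20 − (−1.66) = +2.86 V; n = 6.
For the overall reaction 3 Pt^2+(aq) + 2 Al(s) → 3 Pt(s) + 2 Al^3+(aq), Q = [Al^3+(aq)]^2 / [Pt^2+(aq)]^3 = 1.2×10^3, giving log Q = 3.079.
By the Nernst equation, E = +2.86 − (0.071/6)·(3.079) = +2.82 V.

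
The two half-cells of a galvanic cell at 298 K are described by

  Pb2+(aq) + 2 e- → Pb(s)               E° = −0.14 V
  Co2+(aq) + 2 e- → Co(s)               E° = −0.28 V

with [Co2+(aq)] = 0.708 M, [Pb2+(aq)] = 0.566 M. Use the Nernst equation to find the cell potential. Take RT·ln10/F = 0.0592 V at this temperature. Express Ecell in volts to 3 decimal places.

+0.137 V

Since E°(Pb²⁺/Pb) > E°(Co²⁺/Co), Pb²⁺/Pb serves as the cathode.
E°cell = −0.14 − (−0.28) = +0.14 V, with n = 2 electrons transferred.
The balanced reaction is Pb2+(aq) + Co(s) → Pb(s) + Co2+(aq), so Q = [Co2+(aq)] / [Pb2+(aq)] = 1.25 and log Q = 0.097.
By the Nernst equation, E = +0.14 − (0.0592/2)·(0.097) = +0.137 V.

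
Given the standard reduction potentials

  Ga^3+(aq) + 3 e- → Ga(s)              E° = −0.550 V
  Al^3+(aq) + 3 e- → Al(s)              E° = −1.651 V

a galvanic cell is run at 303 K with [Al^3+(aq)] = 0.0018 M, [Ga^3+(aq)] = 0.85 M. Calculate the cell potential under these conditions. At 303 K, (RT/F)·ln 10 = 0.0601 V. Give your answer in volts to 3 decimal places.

+1.155 V

Ga³⁺/Ga is reduced (cathode, E° = −0.550 V) and Al³⁺/Al is oxidized (anode).
E°cell = −0.550 − (−1.651) = +1.101 V, with n = 3 electrons transferred.
For the overall reaction Ga^3+(aq) + Al(s) → Ga(s) + Al^3+(aq), Q = [Al^3+(aq)] / [Ga^3+(aq)] = 0.00212, giving log Q = −2.674.
Applying E = E° − (RT ln10/nF)·log Q gives +1.101 − (0.0601/3)(−2.674) = +1.155 V.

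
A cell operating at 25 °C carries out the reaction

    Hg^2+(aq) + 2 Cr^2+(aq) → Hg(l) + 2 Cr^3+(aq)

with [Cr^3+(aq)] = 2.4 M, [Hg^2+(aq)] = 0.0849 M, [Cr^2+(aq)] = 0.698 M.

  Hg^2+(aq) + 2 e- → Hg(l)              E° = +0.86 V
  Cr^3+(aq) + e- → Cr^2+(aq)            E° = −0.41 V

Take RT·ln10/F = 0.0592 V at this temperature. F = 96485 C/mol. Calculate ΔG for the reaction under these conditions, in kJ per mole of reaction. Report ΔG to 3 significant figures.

E°cell = +0.86 − (−0.41) = +1.27 V; the balanced reaction transfers n = 2 electrons.
Q = [Cr^3+(aq)]^2 / ([Hg^2+(aq)]·[Cr^2+(aq)]^2) = 139, so log Q = 2.144 and E = +1.27 − (0.0592/2)(2.144) = +1.2065 V.
ΔG = −nFE = −(2)(96485)(+1.2065) J/mol = −233 kJ/mol.

−233 kJ/mol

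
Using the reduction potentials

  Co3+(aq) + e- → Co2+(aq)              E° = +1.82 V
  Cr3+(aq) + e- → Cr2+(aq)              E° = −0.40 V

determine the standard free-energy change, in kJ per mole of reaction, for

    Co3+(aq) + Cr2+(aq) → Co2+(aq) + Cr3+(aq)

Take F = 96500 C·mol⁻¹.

In the reaction as written Co3+(aq) is reduced, so the Co³⁺/Co²⁺ couple is the cathode and Cr³⁺/Cr²⁺ is the anode.
E°cell = +1.82 − (−0.40) = +2.22 V; balancing electrons gives n = 1.
ΔG° = −nFE°cell = −(1)(96500)(+2.22) J/mol = −214 kJ/mol.

−214 kJ/mol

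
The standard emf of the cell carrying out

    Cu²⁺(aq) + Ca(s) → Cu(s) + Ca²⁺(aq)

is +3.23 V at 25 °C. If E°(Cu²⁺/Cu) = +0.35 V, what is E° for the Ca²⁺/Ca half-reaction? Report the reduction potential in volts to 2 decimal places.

In the reaction as written the Cu²⁺/Cu couple is reduced (cathode) and Ca²⁺/Ca is oxidized (anode), so E°cell = E°(Cu²⁺/Cu) − E°(Ca²⁺/Ca).
E°(Ca²⁺/Ca) = E°(cathode) − E°cell = +0.35 − (+3.23) = −2.88 V.

−2.88 V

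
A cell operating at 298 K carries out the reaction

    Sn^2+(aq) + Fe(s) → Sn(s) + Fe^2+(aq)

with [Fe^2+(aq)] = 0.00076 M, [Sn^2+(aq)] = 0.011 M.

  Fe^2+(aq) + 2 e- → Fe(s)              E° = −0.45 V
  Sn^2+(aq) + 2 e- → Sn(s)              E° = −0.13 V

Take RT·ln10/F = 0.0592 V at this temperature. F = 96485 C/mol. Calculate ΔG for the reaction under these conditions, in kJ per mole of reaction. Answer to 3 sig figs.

−68.4 kJ/mol

With Sn²⁺/Sn reduced at the cathode, E°cell = −0.13 − (−0.45) = +0.32 V and n = 2.
Q = [Fe^2+(aq)] / [Sn^2+(aq)] = 0.0691, so log Q = −1.161 and E = +0.32 − (0.0592/2)(−1.161) = +0.3544 V.
ΔG = −nFE = −(2)(96485)(+0.3544) J/mol = −68.4 kJ/mol.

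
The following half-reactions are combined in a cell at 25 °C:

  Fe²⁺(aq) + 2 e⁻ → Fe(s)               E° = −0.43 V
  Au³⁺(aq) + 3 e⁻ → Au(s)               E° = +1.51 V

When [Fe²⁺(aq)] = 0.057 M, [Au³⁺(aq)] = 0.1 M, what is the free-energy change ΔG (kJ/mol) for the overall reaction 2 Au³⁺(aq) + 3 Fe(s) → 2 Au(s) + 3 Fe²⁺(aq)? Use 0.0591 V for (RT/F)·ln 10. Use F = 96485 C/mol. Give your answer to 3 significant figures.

With Au³⁺/Au reduced at the cathode, E°cell = +1.51 − (−0.43) = +1.94 V and n = 6.
The reaction quotient is [Fe²⁺(aq)]^3 / [Au³⁺(aq)]^2 = 0.0185; by Nernst, E = +1.94 − (0.0591/6)(−1.732) = +1.9571 V.
ΔG = −nFE = −(6)(96485)(+1.9571) J/mol = −1130 kJ/mol.

−1130 kJ/mol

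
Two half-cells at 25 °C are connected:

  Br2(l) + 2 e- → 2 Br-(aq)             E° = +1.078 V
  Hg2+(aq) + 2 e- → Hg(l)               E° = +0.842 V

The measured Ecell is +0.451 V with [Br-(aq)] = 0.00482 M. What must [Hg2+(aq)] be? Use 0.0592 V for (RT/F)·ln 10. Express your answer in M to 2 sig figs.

0.0023 M

With Br₂/Br⁻ at the cathode and Hg²⁺/Hg at the anode, E°cell = +1.078 − (+0.842) = +0.236 V (n = 2).
From the Nernst equation, log Q = n(E° − E)/0.0592 = 2·(+0.236 − (+0.451))/0.0592 = −7.264.
For Br2(l) + Hg(l) → 2 Br-(aq) + Hg2+(aq), the reaction quotient is Q = [Br-(aq)]^2·[Hg2+(aq)].
Solving for the unknown gives log [Hg2+(aq)] = −2.630, so [Hg2+(aq)] ≈ 0.0023 M.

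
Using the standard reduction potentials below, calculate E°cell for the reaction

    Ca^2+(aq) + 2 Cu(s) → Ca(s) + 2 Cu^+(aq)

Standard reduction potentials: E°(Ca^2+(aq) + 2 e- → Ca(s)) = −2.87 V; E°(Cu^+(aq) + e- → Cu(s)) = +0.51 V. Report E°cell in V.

−3.38 V

Ca^2+(aq) gains electrons, so the Ca²⁺/Ca couple is the cathode; the Cu⁺/Cu couple is the anode.
E°cell = E°(cathode) − E°(anode) = −2.87 − (+0.51) = −3.38 V.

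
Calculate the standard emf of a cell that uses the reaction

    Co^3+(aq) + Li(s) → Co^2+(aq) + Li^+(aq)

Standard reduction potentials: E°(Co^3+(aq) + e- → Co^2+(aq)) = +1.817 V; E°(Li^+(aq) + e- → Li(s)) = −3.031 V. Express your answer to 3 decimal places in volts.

In the reaction as written, Co^3+(aq) is reduced (cathode) and Li^+(aq) is produced by oxidation at the anode.
E°cell = E°(cathode) − E°(anode) = +1.817 − (−3.031) = +4.848 V.
The positive value indicates the reaction is spontaneous as written.

+4.848 V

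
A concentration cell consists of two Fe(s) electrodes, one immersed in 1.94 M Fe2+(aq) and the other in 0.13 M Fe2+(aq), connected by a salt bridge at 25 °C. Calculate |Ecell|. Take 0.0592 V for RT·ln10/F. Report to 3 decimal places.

For a concentration cell E°cell = 0, since both electrodes use the same couple.
The compartment with the higher Fe2+(aq) concentration (1.94 M) acts as the cathode; ions are reduced there and produced at the dilute (0.13 M) anode.
With n = 2, Ecell = −(0.0592/2)·log([dilute]/[conc]) = −(0.0592/2)·log(0.13/1.94) = +0.035 V.

0.035 V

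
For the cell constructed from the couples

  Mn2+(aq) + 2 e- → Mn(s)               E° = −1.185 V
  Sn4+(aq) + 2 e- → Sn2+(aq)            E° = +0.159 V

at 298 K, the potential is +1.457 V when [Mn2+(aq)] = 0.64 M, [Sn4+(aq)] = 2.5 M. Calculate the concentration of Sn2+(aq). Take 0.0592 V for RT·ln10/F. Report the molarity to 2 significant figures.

0.00059 M

With Sn⁴⁺/Sn²⁺ at the cathode and Mn²⁺/Mn at the anode, E°cell = +0.159 − (−1.185) = +1.344 V (n = 2).
Since E = E° − (0.0592/n)·log Q, log Q = n(E° − E)/0.0592 = −3.818.
Balancing electrons gives Sn4+(aq) + Mn(s) → Sn2+(aq) + Mn2+(aq); thus Q = ([Sn2+(aq)]·[Mn2+(aq)]) / [Sn4+(aq)].
Substituting the known concentrations and solving, log [Sn2+(aq)] = −3.226 and [Sn2+(aq)] = 0.00059 M.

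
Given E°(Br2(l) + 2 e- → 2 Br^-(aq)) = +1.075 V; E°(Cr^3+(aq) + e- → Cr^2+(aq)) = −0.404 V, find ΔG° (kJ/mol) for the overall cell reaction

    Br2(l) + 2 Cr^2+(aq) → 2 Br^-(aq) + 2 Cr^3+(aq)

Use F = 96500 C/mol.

−285 kJ/mol

In the reaction as written Br2(l) is reduced, so the Br₂/Br⁻ couple is the cathode and Cr³⁺/Cr²⁺ is the anode.
E°cell = +1.075 − (−0.404) = +1.479 V; balancing electrons gives n = 2.
ΔG° = −nFE°cell = −(2)(96500)(+1.479) J/mol = −285 kJ/mol.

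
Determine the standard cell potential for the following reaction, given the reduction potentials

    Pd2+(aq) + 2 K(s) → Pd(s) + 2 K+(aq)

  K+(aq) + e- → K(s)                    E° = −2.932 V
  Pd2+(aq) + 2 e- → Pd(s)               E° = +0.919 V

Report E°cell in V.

+3.851 V

In the reaction as written, Pd2+(aq) is reduced (cathode) and K+(aq) is produced by oxidation at the anode.
E°cell = E°(cathode) − E°(anode) = +0.919 − (−2.932) = +3.851 V.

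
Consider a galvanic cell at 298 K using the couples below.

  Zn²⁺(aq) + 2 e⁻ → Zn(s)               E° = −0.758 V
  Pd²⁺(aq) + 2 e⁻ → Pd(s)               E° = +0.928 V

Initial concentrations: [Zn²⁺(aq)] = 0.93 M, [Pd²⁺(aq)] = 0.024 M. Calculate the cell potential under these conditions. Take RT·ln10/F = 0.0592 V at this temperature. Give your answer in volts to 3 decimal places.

+1.639 V

Since E°(Pd²⁺/Pd) > E°(Zn²⁺/Zn), Pd²⁺/Pd serves as the cathode.
E°cell = +0.928 − (−0.758) = +1.686 V, with n = 2 electrons transferred.
Balancing gives Pd²⁺(aq) + Zn(s) → Pd(s) + Zn²⁺(aq); hence Q = [Zn²⁺(aq)] / [Pd²⁺(aq)] = 38.8 (log Q = 1.588).
Applying E = E° − (RT ln10/nF)·log Q gives +1.686 − (0.0592/2)(1.588) = +1.639 V.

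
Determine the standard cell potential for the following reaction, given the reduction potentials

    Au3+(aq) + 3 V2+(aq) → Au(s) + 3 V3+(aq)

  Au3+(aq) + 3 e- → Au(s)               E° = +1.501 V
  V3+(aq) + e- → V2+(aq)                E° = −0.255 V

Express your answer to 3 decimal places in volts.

+1.756 V

Au3+(aq) gains electrons, so the Au³⁺/Au couple is the cathode; the V³⁺/V²⁺ couple is the anode.
E°cell = E°(cathode) − E°(anode) = +1.501 − (−0.255) = +1.756 V.
The positive value indicates the reaction is spontaneous as written.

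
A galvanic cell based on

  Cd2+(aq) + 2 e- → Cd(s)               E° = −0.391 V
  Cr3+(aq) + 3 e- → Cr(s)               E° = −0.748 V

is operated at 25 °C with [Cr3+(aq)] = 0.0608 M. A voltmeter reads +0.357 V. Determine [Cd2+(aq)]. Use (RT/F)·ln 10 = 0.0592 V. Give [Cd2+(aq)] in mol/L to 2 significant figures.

0.15 M

The Cd²⁺/Cd couple has the larger reduction potential, so it is the cathode: E°cell = −0.391 − (−0.748) = +0.357 V and n = 6.
From the Nernst equation, log Q = n(E° − E)/0.0592 = 6·(+0.357 − (+0.357))/0.0592 = 0.000.
For 3 Cd2+(aq) + 2 Cr(s) → 3 Cd(s) + 2 Cr3+(aq), the reaction quotient is Q = [Cr3+(aq)]^2 / [Cd2+(aq)]^3.
Substituting the known concentrations and solving, log [Cd2+(aq)] = −0.811 and [Cd2+(aq)] = 0.15 M.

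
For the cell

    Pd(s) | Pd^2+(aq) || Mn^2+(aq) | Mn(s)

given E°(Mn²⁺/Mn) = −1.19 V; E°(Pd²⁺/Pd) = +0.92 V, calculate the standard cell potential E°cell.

By convention the left-hand electrode in cell notation is the anode (oxidation) and the right-hand electrode is the cathode (reduction).
E°cell = E°(right) − E°(left) = −1.19 − (+0.92) = −2.11 V.
The negative sign shows that, as written, the cell would require an external voltage to drive the reaction.

−2.11 V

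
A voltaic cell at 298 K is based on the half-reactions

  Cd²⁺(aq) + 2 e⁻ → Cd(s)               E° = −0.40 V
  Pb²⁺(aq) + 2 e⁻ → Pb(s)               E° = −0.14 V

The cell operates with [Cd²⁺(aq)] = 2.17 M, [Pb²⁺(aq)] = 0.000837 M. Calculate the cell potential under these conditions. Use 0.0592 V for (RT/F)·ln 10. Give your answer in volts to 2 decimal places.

Pb²⁺/Pb is reduced (cathode, E° = −0.14 V) and Cd²⁺/Cd is oxidized (anode).
E°cell = −0.14 − (−0.40) = +0.26 V, with n = 2 electrons transferred.
Balancing gives Pb²⁺(aq) + Cd(s) → Pb(s) + Cd²⁺(aq); hence Q = [Cd²⁺(aq)] / [Pb²⁺(aq)] = 2.59×10^3 (log Q = 3.414).
E = E° − (0.0592/n)·log Q = +0.26 − (0.0592/2)(3.414) = +0.16 V.

+0.16 V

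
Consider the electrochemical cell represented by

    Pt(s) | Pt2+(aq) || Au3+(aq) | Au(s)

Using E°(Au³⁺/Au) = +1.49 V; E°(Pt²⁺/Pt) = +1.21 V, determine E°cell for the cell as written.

By convention the left-hand electrode in cell notation is the anode (oxidation) and the right-hand electrode is the cathode (reduction).
E°cell = E°(right) − E°(left) = +1.49 − (+1.21) = +0.28 V.

+0.28 V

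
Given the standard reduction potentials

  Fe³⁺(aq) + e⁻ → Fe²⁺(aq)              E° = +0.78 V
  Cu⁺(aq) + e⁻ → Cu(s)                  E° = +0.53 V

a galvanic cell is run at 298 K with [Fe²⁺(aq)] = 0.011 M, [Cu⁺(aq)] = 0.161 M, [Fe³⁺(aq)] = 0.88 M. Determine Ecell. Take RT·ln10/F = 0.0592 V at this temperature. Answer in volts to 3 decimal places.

+0.410 V

Since E°(Fe³⁺/Fe²⁺) > E°(Cu⁺/Cu), Fe³⁺/Fe²⁺ serves as the cathode.
The standard potential is +0.78 − (+0.53) = +0.25 V and the balanced reaction transfers n = 1 electron.
For the overall reaction Fe³⁺(aq) + Cu(s) → Fe²⁺(aq) + Cu⁺(aq), Q = ([Fe²⁺(aq)]·[Cu⁺(aq)]) / [Fe³⁺(aq)] = 0.00201, giving log Q = −2.696.
Applying E = E° − (RT ln10/nF)·log Q gives +0.25 − (0.0592/1)(−2.696) = +0.410 V.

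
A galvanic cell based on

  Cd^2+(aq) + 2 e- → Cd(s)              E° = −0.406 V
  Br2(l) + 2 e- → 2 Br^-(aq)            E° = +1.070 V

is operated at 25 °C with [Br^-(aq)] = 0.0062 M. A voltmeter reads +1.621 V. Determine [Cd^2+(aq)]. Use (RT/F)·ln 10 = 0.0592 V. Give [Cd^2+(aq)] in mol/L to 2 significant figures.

0.33 M

The Br₂/Br⁻ couple has the larger reduction potential, so it is the cathode: E°cell = +1.070 − (−0.406) = +1.476 V and n = 2.
From the Nernst equation, log Q = n(E° − E)/0.0592 = 2·(+1.476 − (+1.621))/0.0592 = −4.899.
Balancing electrons gives Br2(l) + Cd(s) → 2 Br^-(aq) + Cd^2+(aq); thus Q = [Br^-(aq)]^2·[Cd^2+(aq)].
Substituting the known concentrations and solving, log [Cd^2+(aq)] = −0.484 and [Cd^2+(aq)] = 0.33 M.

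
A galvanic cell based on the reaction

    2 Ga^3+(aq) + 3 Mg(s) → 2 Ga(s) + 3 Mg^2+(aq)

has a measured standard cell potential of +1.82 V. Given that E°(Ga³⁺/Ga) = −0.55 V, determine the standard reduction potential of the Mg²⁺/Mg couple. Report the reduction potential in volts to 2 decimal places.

−2.37 V

In the reaction as written the Ga³⁺/Ga couple is reduced (cathode) and Mg²⁺/Mg is oxidized (anode), so E°cell = E°(Ga³⁺/Ga) − E°(Mg²⁺/Mg).
E°(Mg²⁺/Mg) = E°(cathode) − E°cell = −0.55 − (+1.82) = −2.37 V.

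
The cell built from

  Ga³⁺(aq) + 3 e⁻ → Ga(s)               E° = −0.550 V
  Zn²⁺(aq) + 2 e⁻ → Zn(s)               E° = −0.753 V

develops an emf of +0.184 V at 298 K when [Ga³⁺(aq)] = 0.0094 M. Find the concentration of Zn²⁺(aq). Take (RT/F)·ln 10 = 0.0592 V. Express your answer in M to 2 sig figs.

0.20 M

With Ga³⁺/Ga at the cathode and Zn²⁺/Zn at the anode, E°cell = −0.550 − (−0.753) = +0.203 V (n = 6).
From the Nernst equation, log Q = n(E° − E)/0.0592 = 6·(+0.203 − (+0.184))/0.0592 = 1.926.
The balanced reaction is 2 Ga³⁺(aq) + 3 Zn(s) → 2 Ga(s) + 3 Zn²⁺(aq), so Q = [Zn²⁺(aq)]^3 / [Ga³⁺(aq)]^2.
Isolating [Zn²⁺(aq)] in Q = 10^{1.926} yields log [Zn²⁺(aq)] = −0.709, i.e. 0.20 M.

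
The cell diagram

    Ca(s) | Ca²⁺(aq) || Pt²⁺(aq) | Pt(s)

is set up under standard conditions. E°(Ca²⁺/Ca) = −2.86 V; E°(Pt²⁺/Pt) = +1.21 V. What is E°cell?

By convention the left-hand electrode in cell notation is the anode (oxidation) and the right-hand electrode is the cathode (reduction).
E°cell = E°(right) − E°(left) = +1.21 − (−2.86) = +4.07 V.

+4.07 V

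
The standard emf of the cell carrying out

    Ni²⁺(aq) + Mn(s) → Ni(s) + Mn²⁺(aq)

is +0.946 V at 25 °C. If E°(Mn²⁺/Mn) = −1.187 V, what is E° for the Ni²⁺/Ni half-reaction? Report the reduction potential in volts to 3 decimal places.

−0.241 V

In the reaction as written the Ni²⁺/Ni couple is reduced (cathode) and Mn²⁺/Mn is oxidized (anode), so E°cell = E°(Ni²⁺/Ni) − E°(Mn²⁺/Mn).
E°(Ni²⁺/Ni) = E°cell + E°(anode) = +0.946 + (−1.187) = −0.241 V.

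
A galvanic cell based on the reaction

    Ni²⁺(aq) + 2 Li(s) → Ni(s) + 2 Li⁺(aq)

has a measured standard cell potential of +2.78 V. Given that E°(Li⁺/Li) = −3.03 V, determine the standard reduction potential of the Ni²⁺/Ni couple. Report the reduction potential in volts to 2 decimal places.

In the reaction as written the Ni²⁺/Ni couple is reduced (cathode) and Li⁺/Li is oxidized (anode), so E°cell = E°(Ni²⁺/Ni) − E°(Li⁺/Li).
E°(Ni²⁺/Ni) = E°cell + E°(anode) = +2.78 + (−3.03) = −0.25 V.

−0.25 V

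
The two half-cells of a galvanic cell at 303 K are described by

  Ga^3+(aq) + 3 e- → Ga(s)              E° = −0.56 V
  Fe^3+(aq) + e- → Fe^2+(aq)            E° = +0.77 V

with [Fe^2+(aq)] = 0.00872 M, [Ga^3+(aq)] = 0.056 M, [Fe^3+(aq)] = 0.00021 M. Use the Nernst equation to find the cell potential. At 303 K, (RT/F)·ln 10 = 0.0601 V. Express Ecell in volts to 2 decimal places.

+1.26 V

Since E°(Fe³⁺/Fe²⁺) > E°(Ga³⁺/Ga), Fe³⁺/Fe²⁺ serves as the cathode.
E°cell = E°cat − E°an = +0.77 − (−0.56) = +1.33 V; n = 3.
For the overall reaction 3 Fe^3+(aq) + Ga(s) → 3 Fe^2+(aq) + Ga^3+(aq), Q = ([Fe^2+(aq)]^3·[Ga^3+(aq)]) / [Fe^3+(aq)]^3 = 4.01×10^3, giving log Q = 3.603.
E = E° − (0.0601/n)·log Q = +1.33 − (0.0601/3)(3.603) = +1.26 V.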